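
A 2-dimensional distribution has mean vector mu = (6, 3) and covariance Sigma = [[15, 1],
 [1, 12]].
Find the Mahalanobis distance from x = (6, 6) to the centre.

Step 1 — centre the observation: (x - mu) = (0, 3).

Step 2 — invert Sigma. det(Sigma) = 15·12 - (1)² = 179.
  Sigma^{-1} = (1/det) · [[d, -b], [-b, a]] = [[0.067, -0.0056],
 [-0.0056, 0.0838]].

Step 3 — form the quadratic (x - mu)^T · Sigma^{-1} · (x - mu):
  Sigma^{-1} · (x - mu) = (-0.0168, 0.2514).
  (x - mu)^T · [Sigma^{-1} · (x - mu)] = (0)·(-0.0168) + (3)·(0.2514) = 0.7542.

Step 4 — take square root: d = √(0.7542) ≈ 0.8684.

d(x, mu) = √(0.7542) ≈ 0.8684


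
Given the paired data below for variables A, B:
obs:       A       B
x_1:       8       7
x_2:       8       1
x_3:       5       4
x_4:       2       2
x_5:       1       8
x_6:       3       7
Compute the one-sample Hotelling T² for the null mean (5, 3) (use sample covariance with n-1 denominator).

Step 1 — sample mean vector:
  mean(A) = (8 + 8 + 5 + 2 + 1 + 3) / 6 = 27/6 = 4.5
  mean(B) = (7 + 1 + 4 + 2 + 8 + 7) / 6 = 29/6 = 4.8333
  x̄ = (4.5, 4.8333),  deviation x̄ - mu_0 = (4.5, 4.8333) - (5, 3) = (-0.5, 1.8333).

Step 2 — sample covariance matrix, S[i,j] = (1/(n-1)) · Σ_k (x_{k,i} - mean_i) · (x_{k,j} - mean_j), divisor n-1 = 5:
  S[A,A] = ((3.5)·(3.5) + (3.5)·(3.5) + (0.5)·(0.5) + (-2.5)·(-2.5) + (-3.5)·(-3.5) + (-1.5)·(-1.5)) / 5 = 45.5/5 = 9.1
  S[A,B] = ((3.5)·(2.1667) + (3.5)·(-3.8333) + (0.5)·(-0.8333) + (-2.5)·(-2.8333) + (-3.5)·(3.1667) + (-1.5)·(2.1667)) / 5 = -13.5/5 = -2.7
  S[B,B] = ((2.1667)·(2.1667) + (-3.8333)·(-3.8333) + (-0.8333)·(-0.8333) + (-2.8333)·(-2.8333) + (3.1667)·(3.1667) + (2.1667)·(2.1667)) / 5 = 42.8333/5 = 8.5667
  S = [[9.1, -2.7],
 [-2.7, 8.5667]].

Step 3 — invert S. det(S) = 9.1·8.5667 - (-2.7)² = 70.6667.
  S^{-1} = (1/det) · [[d, -b], [-b, a]] = [[0.1212, 0.0382],
 [0.0382, 0.1288]].

Step 4 — quadratic form (x̄ - mu_0)^T · S^{-1} · (x̄ - mu_0):
  S^{-1} · (x̄ - mu_0) = (0.0094, 0.217),
  (x̄ - mu_0)^T · [...] = (-0.5)·(0.0094) + (1.8333)·(0.217) = 0.3931.

Step 5 — scale by n: T² = 6 · 0.3931 = 2.3585.

T² ≈ 2.3585


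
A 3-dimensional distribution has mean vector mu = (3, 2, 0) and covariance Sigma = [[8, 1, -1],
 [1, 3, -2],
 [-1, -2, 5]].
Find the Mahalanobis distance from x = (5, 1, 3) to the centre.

Step 1 — centre the observation: (x - mu) = (2, -1, 3).

Step 2 — invert Sigma (cofactor / det for 3×3, or solve directly):
  Sigma^{-1} = [[0.131, -0.0357, 0.0119],
 [-0.0357, 0.4643, 0.1786],
 [0.0119, 0.1786, 0.2738]].

Step 3 — form the quadratic (x - mu)^T · Sigma^{-1} · (x - mu):
  Sigma^{-1} · (x - mu) = (0.3333, 0, 0.6667).
  (x - mu)^T · [Sigma^{-1} · (x - mu)] = (2)·(0.3333) + (-1)·(0) + (3)·(0.6667) = 2.6667.

Step 4 — take square root: d = √(2.6667) ≈ 1.633.

d(x, mu) = √(2.6667) ≈ 1.633


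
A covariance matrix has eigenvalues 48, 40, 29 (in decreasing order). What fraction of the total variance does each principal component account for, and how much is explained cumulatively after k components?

Step 1 — total variance = trace(Sigma) = Σ λ_i = 48 + 40 + 29 = 117.

Step 2 — fraction explained by component i = λ_i / Σ λ:
  PC1: 48/117 = 0.4103
  PC2: 40/117 = 0.3419
  PC3: 29/117 = 0.2479

Step 3 — cumulative fraction after k components = (λ_1 + ... + λ_k) / Σ λ:
  k = 1: 48/117 = 0.4103
  k = 2: (48 + 40)/117 = 88/117 = 0.7521
  k = 3: (48 + 40 + 29)/117 = 117/117 = 1

Summary (fraction, with percent):

explained: PC1 0.4103 (41.03%), PC2 0.3419 (34.19%), PC3 0.2479 (24.79%);  cumulative: 0.4103, 0.7521, 1


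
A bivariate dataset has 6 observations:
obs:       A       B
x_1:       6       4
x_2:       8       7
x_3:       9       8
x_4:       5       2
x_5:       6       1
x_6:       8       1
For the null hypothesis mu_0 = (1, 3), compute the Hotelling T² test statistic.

Step 1 — sample mean vector:
  mean(A) = (6 + 8 + 9 + 5 + 6 + 8) / 6 = 42/6 = 7
  mean(B) = (4 + 7 + 8 + 2 + 1 + 1) / 6 = 23/6 = 3.8333
  x̄ = (7, 3.8333),  deviation x̄ - mu_0 = (7, 3.8333) - (1, 3) = (6, 0.8333).

Step 2 — sample covariance matrix, S[i,j] = (1/(n-1)) · Σ_k (x_{k,i} - mean_i) · (x_{k,j} - mean_j), divisor n-1 = 5:
  S[A,A] = ((-1)·(-1) + (1)·(1) + (2)·(2) + (-2)·(-2) + (-1)·(-1) + (1)·(1)) / 5 = 12/5 = 2.4
  S[A,B] = ((-1)·(0.1667) + (1)·(3.1667) + (2)·(4.1667) + (-2)·(-1.8333) + (-1)·(-2.8333) + (1)·(-2.8333)) / 5 = 15/5 = 3
  S[B,B] = ((0.1667)·(0.1667) + (3.1667)·(3.1667) + (4.1667)·(4.1667) + (-1.8333)·(-1.8333) + (-2.8333)·(-2.8333) + (-2.8333)·(-2.8333)) / 5 = 46.8333/5 = 9.3667
  S = [[2.4, 3],
 [3, 9.3667]].

Step 3 — invert S. det(S) = 2.4·9.3667 - (3)² = 13.48.
  S^{-1} = (1/det) · [[d, -b], [-b, a]] = [[0.6949, -0.2226],
 [-0.2226, 0.178]].

Step 4 — quadratic form (x̄ - mu_0)^T · S^{-1} · (x̄ - mu_0):
  S^{-1} · (x̄ - mu_0) = (3.9837, -1.1869),
  (x̄ - mu_0)^T · [...] = (6)·(3.9837) + (0.8333)·(-1.1869) = 22.913.

Step 5 — scale by n: T² = 6 · 22.913 = 137.4777.

T² ≈ 137.4777


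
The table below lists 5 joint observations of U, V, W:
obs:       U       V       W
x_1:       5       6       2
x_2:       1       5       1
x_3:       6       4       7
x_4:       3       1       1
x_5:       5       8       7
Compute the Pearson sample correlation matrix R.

Step 1 — column means:
  mean(U) = (5 + 1 + 6 + 3 + 5) / 5 = 20/5 = 4
  mean(V) = (6 + 5 + 4 + 1 + 8) / 5 = 24/5 = 4.8
  mean(W) = (2 + 1 + 7 + 1 + 7) / 5 = 18/5 = 3.6

Step 2 — sample variances and covariances s[i,j] = (1/(n-1)) · Σ_k (x_{k,i} - mean_i) · (x_{k,j} - mean_j), with n-1 = 4:
  s[U,U] = ((1)·(1) + (-3)·(-3) + (2)·(2) + (-1)·(-1) + (1)·(1)) / 4 = 16/4 = 4
  s[U,V] = ((1)·(1.2) + (-3)·(0.2) + (2)·(-0.8) + (-1)·(-3.8) + (1)·(3.2)) / 4 = 6/4 = 1.5
  s[U,W] = ((1)·(-1.6) + (-3)·(-2.6) + (2)·(3.4) + (-1)·(-2.6) + (1)·(3.4)) / 4 = 19/4 = 4.75
  s[V,V] = ((1.2)·(1.2) + (0.2)·(0.2) + (-0.8)·(-0.8) + (-3.8)·(-3.8) + (3.2)·(3.2)) / 4 = 26.8/4 = 6.7
  s[V,W] = ((1.2)·(-1.6) + (0.2)·(-2.6) + (-0.8)·(3.4) + (-3.8)·(-2.6) + (3.2)·(3.4)) / 4 = 15.6/4 = 3.9
  s[W,W] = ((-1.6)·(-1.6) + (-2.6)·(-2.6) + (3.4)·(3.4) + (-2.6)·(-2.6) + (3.4)·(3.4)) / 4 = 39.2/4 = 9.8
  Sample standard deviations s_i = √(s[i,i]):
  s(U) = √(4) = 2
  s(V) = √(6.7) = 2.5884
  s(W) = √(9.8) = 3.1305

Step 3 — r_{ij} = s_{ij} / (s_i · s_j):
  r[U,U] = 1 (diagonal).
  r[U,V] = 1.5 / (2 · 2.5884) = 1.5 / 5.1769 = 0.2898
  r[U,W] = 4.75 / (2 · 3.1305) = 4.75 / 6.261 = 0.7587
  r[V,V] = 1 (diagonal).
  r[V,W] = 3.9 / (2.5884 · 3.1305) = 3.9 / 8.1031 = 0.4813
  r[W,W] = 1 (diagonal).

R is symmetric with unit diagonal. Assembling:

R = [[1, 0.2898, 0.7587],
 [0.2898, 1, 0.4813],
 [0.7587, 0.4813, 1]]


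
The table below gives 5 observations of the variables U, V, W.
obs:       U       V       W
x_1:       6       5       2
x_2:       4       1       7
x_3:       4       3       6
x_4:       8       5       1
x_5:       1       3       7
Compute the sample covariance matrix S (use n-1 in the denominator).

Step 1 — column means:
  mean(U) = (6 + 4 + 4 + 8 + 1) / 5 = 23/5 = 4.6
  mean(V) = (5 + 1 + 3 + 5 + 3) / 5 = 17/5 = 3.4
  mean(W) = (2 + 7 + 6 + 1 + 7) / 5 = 23/5 = 4.6

Step 2 — sample covariance S[i,j] = (1/(n-1)) · Σ_k (x_{k,i} - mean_i) · (x_{k,j} - mean_j), with n-1 = 4.
  S[U,U] = ((1.4)·(1.4) + (-0.6)·(-0.6) + (-0.6)·(-0.6) + (3.4)·(3.4) + (-3.6)·(-3.6)) / 4 = 27.2/4 = 6.8
  S[U,V] = ((1.4)·(1.6) + (-0.6)·(-2.4) + (-0.6)·(-0.4) + (3.4)·(1.6) + (-3.6)·(-0.4)) / 4 = 10.8/4 = 2.7
  S[U,W] = ((1.4)·(-2.6) + (-0.6)·(2.4) + (-0.6)·(1.4) + (3.4)·(-3.6) + (-3.6)·(2.4)) / 4 = -26.8/4 = -6.7
  S[V,V] = ((1.6)·(1.6) + (-2.4)·(-2.4) + (-0.4)·(-0.4) + (1.6)·(1.6) + (-0.4)·(-0.4)) / 4 = 11.2/4 = 2.8
  S[V,W] = ((1.6)·(-2.6) + (-2.4)·(2.4) + (-0.4)·(1.4) + (1.6)·(-3.6) + (-0.4)·(2.4)) / 4 = -17.2/4 = -4.3
  S[W,W] = ((-2.6)·(-2.6) + (2.4)·(2.4) + (1.4)·(1.4) + (-3.6)·(-3.6) + (2.4)·(2.4)) / 4 = 33.2/4 = 8.3

S is symmetric (S[j,i] = S[i,j]). Assembling:

S = [[6.8, 2.7, -6.7],
 [2.7, 2.8, -4.3],
 [-6.7, -4.3, 8.3]]


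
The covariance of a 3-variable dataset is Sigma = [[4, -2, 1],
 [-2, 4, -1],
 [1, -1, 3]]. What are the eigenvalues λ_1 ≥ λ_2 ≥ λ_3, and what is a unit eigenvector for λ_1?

Step 1 — characteristic polynomial p(λ) = det(λI - Sigma) = λ³ - tr·λ² + c_1·λ - det, where tr = trace, c_1 = sum of the principal 2×2 minors, det = det(Sigma):
  tr = 4 + 4 + 3 = 11,
  c_1 = (4·4 - (-2)²) + (4·3 - (1)²) + (4·3 - (-1)²) = 12 + 11 + 11 = 34,
  det = 4·(4·3 - (-1)²) - (-2)·((-2)·3 - (-1)·(1)) + (1)·((-2)·(-1) - 4·(1)) = 4·(11) - (-2)·(-5) + (1)·(-2) = 32.
  So p(λ) = λ³ - 11λ² + 34λ - 32.
Step 2 — look for an integer root (rational root theorem: any rational root is an integer divisor of 32). Testing λ = 2:
  p(2) = 8 - 44 + 68 - 32 = 0  ✓
  Dividing out (λ - 2): p(λ) = (λ - 2)(λ² - 9λ + 16).
Step 3 — remaining eigenvalues from the quadratic λ² - 9λ + 16 = 0:
  Δ = 9² - 4·16 = 81 - 64 = 17,  λ = (9 ± √17)/2 = (9 ± 4.1231)/2 ≈ 6.5616 or 2.4384.
  Sorted: λ_1 = 6.5616,  λ_2 = 2.4384,  λ_3 = 2  (check: sum = 11 = tr ✓).

Step 4 — unit eigenvector for λ_1 ≈ 6.5616: v spans the null space of (Sigma - λ_1 I), whose rows are
  r_1 = (-2.5616, -2, 1),  r_2 = (-2, -2.5616, -1),  r_3 = (1, -1, -3.5616).
  v is orthogonal to every row, so take v ∝ r_1 × r_2 = ((-2)·(-1) - (1)·(-2.5616), (1)·(-2) - (-2.5616)·(-1), (-2.5616)·(-2.5616) - (-2)·(-2)) ≈ (4.5616, -4.5616, 2.5616).
  Let u = (4.5616, -4.5616, 2.5616).
  ||u|| = √((4.5616)² + (-4.5616)² + (2.5616)²) = √(48.1771) ≈ 6.941,  v_1 = u/||u|| ≈ (0.6572, -0.6572, 0.369) (||v_1|| = 1).

λ_1 = 6.5616,  λ_2 = 2.4384,  λ_3 = 2;  v_1 ≈ (0.6572, -0.6572, 0.369)


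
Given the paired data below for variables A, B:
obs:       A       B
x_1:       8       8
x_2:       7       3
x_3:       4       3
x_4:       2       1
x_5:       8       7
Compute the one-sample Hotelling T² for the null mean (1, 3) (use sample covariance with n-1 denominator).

Step 1 — sample mean vector:
  mean(A) = (8 + 7 + 4 + 2 + 8) / 5 = 29/5 = 5.8
  mean(B) = (8 + 3 + 3 + 1 + 7) / 5 = 22/5 = 4.4
  x̄ = (5.8, 4.4),  deviation x̄ - mu_0 = (5.8, 4.4) - (1, 3) = (4.8, 1.4).

Step 2 — sample covariance matrix, S[i,j] = (1/(n-1)) · Σ_k (x_{k,i} - mean_i) · (x_{k,j} - mean_j), divisor n-1 = 4:
  S[A,A] = ((2.2)·(2.2) + (1.2)·(1.2) + (-1.8)·(-1.8) + (-3.8)·(-3.8) + (2.2)·(2.2)) / 4 = 28.8/4 = 7.2
  S[A,B] = ((2.2)·(3.6) + (1.2)·(-1.4) + (-1.8)·(-1.4) + (-3.8)·(-3.4) + (2.2)·(2.6)) / 4 = 27.4/4 = 6.85
  S[B,B] = ((3.6)·(3.6) + (-1.4)·(-1.4) + (-1.4)·(-1.4) + (-3.4)·(-3.4) + (2.6)·(2.6)) / 4 = 35.2/4 = 8.8
  S = [[7.2, 6.85],
 [6.85, 8.8]].

Step 3 — invert S. det(S) = 7.2·8.8 - (6.85)² = 16.4375.
  S^{-1} = (1/det) · [[d, -b], [-b, a]] = [[0.5354, -0.4167],
 [-0.4167, 0.438]].

Step 4 — quadratic form (x̄ - mu_0)^T · S^{-1} · (x̄ - mu_0):
  S^{-1} · (x̄ - mu_0) = (1.9863, -1.3871),
  (x̄ - mu_0)^T · [...] = (4.8)·(1.9863) + (1.4)·(-1.3871) = 7.5924.

Step 5 — scale by n: T² = 5 · 7.5924 = 37.962.

T² ≈ 37.962


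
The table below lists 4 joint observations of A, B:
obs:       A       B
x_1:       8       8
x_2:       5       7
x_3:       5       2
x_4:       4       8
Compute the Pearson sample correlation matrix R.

Step 1 — column means:
  mean(A) = (8 + 5 + 5 + 4) / 4 = 22/4 = 5.5
  mean(B) = (8 + 7 + 2 + 8) / 4 = 25/4 = 6.25

Step 2 — sample variances and covariances s[i,j] = (1/(n-1)) · Σ_k (x_{k,i} - mean_i) · (x_{k,j} - mean_j), with n-1 = 3:
  s[A,A] = ((2.5)·(2.5) + (-0.5)·(-0.5) + (-0.5)·(-0.5) + (-1.5)·(-1.5)) / 3 = 9/3 = 3
  s[A,B] = ((2.5)·(1.75) + (-0.5)·(0.75) + (-0.5)·(-4.25) + (-1.5)·(1.75)) / 3 = 3.5/3 = 1.1667
  s[B,B] = ((1.75)·(1.75) + (0.75)·(0.75) + (-4.25)·(-4.25) + (1.75)·(1.75)) / 3 = 24.75/3 = 8.25
  Sample standard deviations s_i = √(s[i,i]):
  s(A) = √(3) = 1.7321
  s(B) = √(8.25) = 2.8723

Step 3 — r_{ij} = s_{ij} / (s_i · s_j):
  r[A,A] = 1 (diagonal).
  r[A,B] = 1.1667 / (1.7321 · 2.8723) = 1.1667 / 4.9749 = 0.2345
  r[B,B] = 1 (diagonal).

R is symmetric with unit diagonal. Assembling:

R = [[1, 0.2345],
 [0.2345, 1]]


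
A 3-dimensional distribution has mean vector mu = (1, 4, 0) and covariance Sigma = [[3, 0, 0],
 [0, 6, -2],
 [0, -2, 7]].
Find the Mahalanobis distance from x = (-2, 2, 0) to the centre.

Step 1 — centre the observation: (x - mu) = (-3, -2, 0).

Step 2 — invert Sigma (cofactor / det for 3×3, or solve directly):
  Sigma^{-1} = [[0.3333, 0, 0],
 [0, 0.1842, 0.0526],
 [0, 0.0526, 0.1579]].

Step 3 — form the quadratic (x - mu)^T · Sigma^{-1} · (x - mu):
  Sigma^{-1} · (x - mu) = (-1, -0.3684, -0.1053).
  (x - mu)^T · [Sigma^{-1} · (x - mu)] = (-3)·(-1) + (-2)·(-0.3684) + (0)·(-0.1053) = 3.7368.

Step 4 — take square root: d = √(3.7368) ≈ 1.9331.

d(x, mu) = √(3.7368) ≈ 1.9331


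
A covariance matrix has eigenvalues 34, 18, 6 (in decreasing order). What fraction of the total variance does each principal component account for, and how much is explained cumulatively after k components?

Step 1 — total variance = trace(Sigma) = Σ λ_i = 34 + 18 + 6 = 58.

Step 2 — fraction explained by component i = λ_i / Σ λ:
  PC1: 34/58 = 0.5862
  PC2: 18/58 = 0.3103
  PC3: 6/58 = 0.1034

Step 3 — cumulative fraction after k components = (λ_1 + ... + λ_k) / Σ λ:
  k = 1: 34/58 = 0.5862
  k = 2: (34 + 18)/58 = 52/58 = 0.8966
  k = 3: (34 + 18 + 6)/58 = 58/58 = 1

Summary (fraction, with percent):

explained: PC1 0.5862 (58.62%), PC2 0.3103 (31.03%), PC3 0.1034 (10.34%);  cumulative: 0.5862, 0.8966, 1


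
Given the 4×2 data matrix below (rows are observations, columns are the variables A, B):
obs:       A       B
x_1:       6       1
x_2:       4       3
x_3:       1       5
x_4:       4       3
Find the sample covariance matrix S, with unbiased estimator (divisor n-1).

Step 1 — column means:
  mean(A) = (6 + 4 + 1 + 4) / 4 = 15/4 = 3.75
  mean(B) = (1 + 3 + 5 + 3) / 4 = 12/4 = 3

Step 2 — sample covariance S[i,j] = (1/(n-1)) · Σ_k (x_{k,i} - mean_i) · (x_{k,j} - mean_j), with n-1 = 3.
  S[A,A] = ((2.25)·(2.25) + (0.25)·(0.25) + (-2.75)·(-2.75) + (0.25)·(0.25)) / 3 = 12.75/3 = 4.25
  S[A,B] = ((2.25)·(-2) + (0.25)·(0) + (-2.75)·(2) + (0.25)·(0)) / 3 = -10/3 = -3.3333
  S[B,B] = ((-2)·(-2) + (0)·(0) + (2)·(2) + (0)·(0)) / 3 = 8/3 = 2.6667

S is symmetric (S[j,i] = S[i,j]). Assembling:

S = [[4.25, -3.3333],
 [-3.3333, 2.6667]]


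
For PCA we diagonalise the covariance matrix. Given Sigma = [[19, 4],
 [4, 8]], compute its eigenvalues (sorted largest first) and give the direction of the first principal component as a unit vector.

Step 1 — characteristic polynomial of 2×2 Sigma:
  det(Sigma - λI) = λ² - trace · λ + det = 0.
  trace = 19 + 8 = 27, det = 19·8 - (4)² = 136.
Step 2 — discriminant:
  Δ = trace² - 4·det = 729 - 544 = 185.
Step 3 — eigenvalues:
  λ = (trace ± √Δ)/2 = (27 ± 13.6015)/2,
  λ_1 = 20.3007,  λ_2 = 6.6993.

Step 4 — unit eigenvector for λ_1: solve (Sigma - λ_1 I)v = 0. First row:
  (19 - 20.3007)·v_x + (4)·v_y = 0, i.e. (-1.3007)·v_x + (4)·v_y = 0,
  so v ∝ (b, λ_1 - a) = (4, 1.3007) = u.
  ||u|| = √((4)² + (1.3007)²) = √(17.6919) ≈ 4.2062,
  v_1 = u/||u|| ≈ (0.951, 0.3092) (||v_1|| = 1).

λ_1 = 20.3007,  λ_2 = 6.6993;  v_1 ≈ (0.951, 0.3092)


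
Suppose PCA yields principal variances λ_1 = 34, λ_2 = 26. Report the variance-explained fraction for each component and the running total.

Step 1 — total variance = trace(Sigma) = Σ λ_i = 34 + 26 = 60.

Step 2 — fraction explained by component i = λ_i / Σ λ:
  PC1: 34/60 = 0.5667
  PC2: 26/60 = 0.4333

Step 3 — cumulative fraction after k components = (λ_1 + ... + λ_k) / Σ λ:
  k = 1: 34/60 = 0.5667
  k = 2: (34 + 26)/60 = 60/60 = 1

Summary (fraction, with percent):

explained: PC1 0.5667 (56.67%), PC2 0.4333 (43.33%);  cumulative: 0.5667, 1


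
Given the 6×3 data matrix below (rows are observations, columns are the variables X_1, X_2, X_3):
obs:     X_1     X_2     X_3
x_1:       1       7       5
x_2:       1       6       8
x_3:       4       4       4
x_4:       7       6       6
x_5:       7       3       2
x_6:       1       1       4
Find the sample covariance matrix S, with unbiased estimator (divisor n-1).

Step 1 — column means:
  mean(X_1) = (1 + 1 + 4 + 7 + 7 + 1) / 6 = 21/6 = 3.5
  mean(X_2) = (7 + 6 + 4 + 6 + 3 + 1) / 6 = 27/6 = 4.5
  mean(X_3) = (5 + 8 + 4 + 6 + 2 + 4) / 6 = 29/6 = 4.8333

Step 2 — sample covariance S[i,j] = (1/(n-1)) · Σ_k (x_{k,i} - mean_i) · (x_{k,j} - mean_j), with n-1 = 5.
  S[X_1,X_1] = ((-2.5)·(-2.5) + (-2.5)·(-2.5) + (0.5)·(0.5) + (3.5)·(3.5) + (3.5)·(3.5) + (-2.5)·(-2.5)) / 5 = 43.5/5 = 8.7
  S[X_1,X_2] = ((-2.5)·(2.5) + (-2.5)·(1.5) + (0.5)·(-0.5) + (3.5)·(1.5) + (3.5)·(-1.5) + (-2.5)·(-3.5)) / 5 = -1.5/5 = -0.3
  S[X_1,X_3] = ((-2.5)·(0.1667) + (-2.5)·(3.1667) + (0.5)·(-0.8333) + (3.5)·(1.1667) + (3.5)·(-2.8333) + (-2.5)·(-0.8333)) / 5 = -12.5/5 = -2.5
  S[X_2,X_2] = ((2.5)·(2.5) + (1.5)·(1.5) + (-0.5)·(-0.5) + (1.5)·(1.5) + (-1.5)·(-1.5) + (-3.5)·(-3.5)) / 5 = 25.5/5 = 5.1
  S[X_2,X_3] = ((2.5)·(0.1667) + (1.5)·(3.1667) + (-0.5)·(-0.8333) + (1.5)·(1.1667) + (-1.5)·(-2.8333) + (-3.5)·(-0.8333)) / 5 = 14.5/5 = 2.9
  S[X_3,X_3] = ((0.1667)·(0.1667) + (3.1667)·(3.1667) + (-0.8333)·(-0.8333) + (1.1667)·(1.1667) + (-2.8333)·(-2.8333) + (-0.8333)·(-0.8333)) / 5 = 20.8333/5 = 4.1667

S is symmetric (S[j,i] = S[i,j]). Assembling:

S = [[8.7, -0.3, -2.5],
 [-0.3, 5.1, 2.9],
 [-2.5, 2.9, 4.1667]]


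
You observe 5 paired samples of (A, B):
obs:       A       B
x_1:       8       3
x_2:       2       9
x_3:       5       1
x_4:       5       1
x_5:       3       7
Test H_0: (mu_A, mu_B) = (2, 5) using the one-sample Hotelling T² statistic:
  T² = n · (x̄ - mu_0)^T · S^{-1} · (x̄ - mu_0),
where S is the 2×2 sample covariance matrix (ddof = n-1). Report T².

Step 1 — sample mean vector:
  mean(A) = (8 + 2 + 5 + 5 + 3) / 5 = 23/5 = 4.6
  mean(B) = (3 + 9 + 1 + 1 + 7) / 5 = 21/5 = 4.2
  x̄ = (4.6, 4.2),  deviation x̄ - mu_0 = (4.6, 4.2) - (2, 5) = (2.6, -0.8).

Step 2 — sample covariance matrix, S[i,j] = (1/(n-1)) · Σ_k (x_{k,i} - mean_i) · (x_{k,j} - mean_j), divisor n-1 = 4:
  S[A,A] = ((3.4)·(3.4) + (-2.6)·(-2.6) + (0.4)·(0.4) + (0.4)·(0.4) + (-1.6)·(-1.6)) / 4 = 21.2/4 = 5.3
  S[A,B] = ((3.4)·(-1.2) + (-2.6)·(4.8) + (0.4)·(-3.2) + (0.4)·(-3.2) + (-1.6)·(2.8)) / 4 = -23.6/4 = -5.9
  S[B,B] = ((-1.2)·(-1.2) + (4.8)·(4.8) + (-3.2)·(-3.2) + (-3.2)·(-3.2) + (2.8)·(2.8)) / 4 = 52.8/4 = 13.2
  S = [[5.3, -5.9],
 [-5.9, 13.2]].

Step 3 — invert S. det(S) = 5.3·13.2 - (-5.9)² = 35.15.
  S^{-1} = (1/det) · [[d, -b], [-b, a]] = [[0.3755, 0.1679],
 [0.1679, 0.1508]].

Step 4 — quadratic form (x̄ - mu_0)^T · S^{-1} · (x̄ - mu_0):
  S^{-1} · (x̄ - mu_0) = (0.8421, 0.3158),
  (x̄ - mu_0)^T · [...] = (2.6)·(0.8421) + (-0.8)·(0.3158) = 1.9368.

Step 5 — scale by n: T² = 5 · 1.9368 = 9.6842.

T² ≈ 9.6842


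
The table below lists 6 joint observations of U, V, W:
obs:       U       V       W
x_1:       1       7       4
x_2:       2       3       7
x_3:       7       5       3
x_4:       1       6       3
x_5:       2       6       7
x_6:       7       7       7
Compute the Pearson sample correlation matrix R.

Step 1 — column means:
  mean(U) = (1 + 2 + 7 + 1 + 2 + 7) / 6 = 20/6 = 3.3333
  mean(V) = (7 + 3 + 5 + 6 + 6 + 7) / 6 = 34/6 = 5.6667
  mean(W) = (4 + 7 + 3 + 3 + 7 + 7) / 6 = 31/6 = 5.1667

Step 2 — sample variances and covariances s[i,j] = (1/(n-1)) · Σ_k (x_{k,i} - mean_i) · (x_{k,j} - mean_j), with n-1 = 5:
  s[U,U] = ((-2.3333)·(-2.3333) + (-1.3333)·(-1.3333) + (3.6667)·(3.6667) + (-2.3333)·(-2.3333) + (-1.3333)·(-1.3333) + (3.6667)·(3.6667)) / 5 = 41.3333/5 = 8.2667
  s[U,V] = ((-2.3333)·(1.3333) + (-1.3333)·(-2.6667) + (3.6667)·(-0.6667) + (-2.3333)·(0.3333) + (-1.3333)·(0.3333) + (3.6667)·(1.3333)) / 5 = 1.6667/5 = 0.3333
  s[U,W] = ((-2.3333)·(-1.1667) + (-1.3333)·(1.8333) + (3.6667)·(-2.1667) + (-2.3333)·(-2.1667) + (-1.3333)·(1.8333) + (3.6667)·(1.8333)) / 5 = 1.6667/5 = 0.3333
  s[V,V] = ((1.3333)·(1.3333) + (-2.6667)·(-2.6667) + (-0.6667)·(-0.6667) + (0.3333)·(0.3333) + (0.3333)·(0.3333) + (1.3333)·(1.3333)) / 5 = 11.3333/5 = 2.2667
  s[V,W] = ((1.3333)·(-1.1667) + (-2.6667)·(1.8333) + (-0.6667)·(-2.1667) + (0.3333)·(-2.1667) + (0.3333)·(1.8333) + (1.3333)·(1.8333)) / 5 = -2.6667/5 = -0.5333
  s[W,W] = ((-1.1667)·(-1.1667) + (1.8333)·(1.8333) + (-2.1667)·(-2.1667) + (-2.1667)·(-2.1667) + (1.8333)·(1.8333) + (1.8333)·(1.8333)) / 5 = 20.8333/5 = 4.1667
  Sample standard deviations s_i = √(s[i,i]):
  s(U) = √(8.2667) = 2.8752
  s(V) = √(2.2667) = 1.5055
  s(W) = √(4.1667) = 2.0412

Step 3 — r_{ij} = s_{ij} / (s_i · s_j):
  r[U,U] = 1 (diagonal).
  r[U,V] = 0.3333 / (2.8752 · 1.5055) = 0.3333 / 4.3287 = 0.077
  r[U,W] = 0.3333 / (2.8752 · 2.0412) = 0.3333 / 5.8689 = 0.0568
  r[V,V] = 1 (diagonal).
  r[V,W] = -0.5333 / (1.5055 · 2.0412) = -0.5333 / 3.0732 = -0.1735
  r[W,W] = 1 (diagonal).

R is symmetric with unit diagonal. Assembling:

R = [[1, 0.077, 0.0568],
 [0.077, 1, -0.1735],
 [0.0568, -0.1735, 1]]


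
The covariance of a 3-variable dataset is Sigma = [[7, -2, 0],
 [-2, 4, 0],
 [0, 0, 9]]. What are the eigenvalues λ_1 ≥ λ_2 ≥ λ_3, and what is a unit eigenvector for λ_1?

Step 1 — characteristic polynomial p(λ) = det(λI - Sigma) = λ³ - tr·λ² + c_1·λ - det, where tr = trace, c_1 = sum of the principal 2×2 minors, det = det(Sigma):
  tr = 7 + 4 + 9 = 20,
  c_1 = (7·4 - (-2)²) + (7·9 - (0)²) + (4·9 - (0)²) = 24 + 63 + 36 = 123,
  det = 7·(4·9 - (0)²) - (-2)·((-2)·9 - (0)·(0)) + (0)·((-2)·(0) - 4·(0)) = 7·(36) - (-2)·(-18) + (0)·(0) = 216.
  So p(λ) = λ³ - 20λ² + 123λ - 216.
Step 2 — look for an integer root (rational root theorem: any rational root is an integer divisor of 216). Testing λ = 3:
  p(3) = 27 - 180 + 369 - 216 = 0  ✓
  Dividing out (λ - 3): p(λ) = (λ - 3)(λ² - 17λ + 72).
Step 3 — remaining eigenvalues from the quadratic λ² - 17λ + 72 = 0:
  Δ = 17² - 4·72 = 289 - 288 = 1,  λ = (17 ± √1)/2 = (17 ± 1)/2 = 9 or 8.
  Sorted: λ_1 = 9,  λ_2 = 8,  λ_3 = 3  (check: sum = 20 = tr ✓).

Step 4 — unit eigenvector for λ_1 = 9: v spans the null space of (Sigma - λ_1 I), whose rows are
  r_1 = (-2, -2, 0),  r_2 = (-2, -5, 0),  r_3 = (0, 0, 0).
  v is orthogonal to every row, so take v ∝ r_1 × r_2 = ((-2)·(0) - (0)·(-5), (0)·(-2) - (-2)·(0), (-2)·(-5) - (-2)·(-2)) = (0, 0, 6).
  Rescale (divide by 6): u = (0, 0, 1).
  ||u|| = √((0)² + (0)² + (1)²) = √(1) = 1,  v_1 = u/||u|| ≈ (0, 0, 1) (||v_1|| = 1).

λ_1 = 9,  λ_2 = 8,  λ_3 = 3;  v_1 ≈ (0, 0, 1)


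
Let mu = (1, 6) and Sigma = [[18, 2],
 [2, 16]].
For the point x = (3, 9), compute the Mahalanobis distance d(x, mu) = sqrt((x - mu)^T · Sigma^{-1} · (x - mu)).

Step 1 — centre the observation: (x - mu) = (2, 3).

Step 2 — invert Sigma. det(Sigma) = 18·16 - (2)² = 284.
  Sigma^{-1} = (1/det) · [[d, -b], [-b, a]] = [[0.0563, -0.007],
 [-0.007, 0.0634]].

Step 3 — form the quadratic (x - mu)^T · Sigma^{-1} · (x - mu):
  Sigma^{-1} · (x - mu) = (0.0915, 0.1761).
  (x - mu)^T · [Sigma^{-1} · (x - mu)] = (2)·(0.0915) + (3)·(0.1761) = 0.7113.

Step 4 — take square root: d = √(0.7113) ≈ 0.8434.

d(x, mu) = √(0.7113) ≈ 0.8434


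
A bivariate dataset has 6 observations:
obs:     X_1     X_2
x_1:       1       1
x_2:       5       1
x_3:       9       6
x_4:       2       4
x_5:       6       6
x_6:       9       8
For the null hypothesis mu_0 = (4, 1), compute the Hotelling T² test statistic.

Step 1 — sample mean vector:
  mean(X_1) = (1 + 5 + 9 + 2 + 6 + 9) / 6 = 32/6 = 5.3333
  mean(X_2) = (1 + 1 + 6 + 4 + 6 + 8) / 6 = 26/6 = 4.3333
  x̄ = (5.3333, 4.3333),  deviation x̄ - mu_0 = (5.3333, 4.3333) - (4, 1) = (1.3333, 3.3333).

Step 2 — sample covariance matrix, S[i,j] = (1/(n-1)) · Σ_k (x_{k,i} - mean_i) · (x_{k,j} - mean_j), divisor n-1 = 5:
  S[X_1,X_1] = ((-4.3333)·(-4.3333) + (-0.3333)·(-0.3333) + (3.6667)·(3.6667) + (-3.3333)·(-3.3333) + (0.6667)·(0.6667) + (3.6667)·(3.6667)) / 5 = 57.3333/5 = 11.4667
  S[X_1,X_2] = ((-4.3333)·(-3.3333) + (-0.3333)·(-3.3333) + (3.6667)·(1.6667) + (-3.3333)·(-0.3333) + (0.6667)·(1.6667) + (3.6667)·(3.6667)) / 5 = 37.3333/5 = 7.4667
  S[X_2,X_2] = ((-3.3333)·(-3.3333) + (-3.3333)·(-3.3333) + (1.6667)·(1.6667) + (-0.3333)·(-0.3333) + (1.6667)·(1.6667) + (3.6667)·(3.6667)) / 5 = 41.3333/5 = 8.2667
  S = [[11.4667, 7.4667],
 [7.4667, 8.2667]].

Step 3 — invert S. det(S) = 11.4667·8.2667 - (7.4667)² = 39.04.
  S^{-1} = (1/det) · [[d, -b], [-b, a]] = [[0.2117, -0.1913],
 [-0.1913, 0.2937]].

Step 4 — quadratic form (x̄ - mu_0)^T · S^{-1} · (x̄ - mu_0):
  S^{-1} · (x̄ - mu_0) = (-0.3552, 0.724),
  (x̄ - mu_0)^T · [...] = (1.3333)·(-0.3552) + (3.3333)·(0.724) = 1.9399.

Step 5 — scale by n: T² = 6 · 1.9399 = 11.6393.

T² ≈ 11.6393


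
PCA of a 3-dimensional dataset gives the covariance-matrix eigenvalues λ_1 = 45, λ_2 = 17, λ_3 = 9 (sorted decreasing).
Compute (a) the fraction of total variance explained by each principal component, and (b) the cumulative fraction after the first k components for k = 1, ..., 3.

Step 1 — total variance = trace(Sigma) = Σ λ_i = 45 + 17 + 9 = 71.

Step 2 — fraction explained by component i = λ_i / Σ λ:
  PC1: 45/71 = 0.6338
  PC2: 17/71 = 0.2394
  PC3: 9/71 = 0.1268

Step 3 — cumulative fraction after k components = (λ_1 + ... + λ_k) / Σ λ:
  k = 1: 45/71 = 0.6338
  k = 2: (45 + 17)/71 = 62/71 = 0.8732
  k = 3: (45 + 17 + 9)/71 = 71/71 = 1

Summary (fraction, with percent):

explained: PC1 0.6338 (63.38%), PC2 0.2394 (23.94%), PC3 0.1268 (12.68%);  cumulative: 0.6338, 0.8732, 1


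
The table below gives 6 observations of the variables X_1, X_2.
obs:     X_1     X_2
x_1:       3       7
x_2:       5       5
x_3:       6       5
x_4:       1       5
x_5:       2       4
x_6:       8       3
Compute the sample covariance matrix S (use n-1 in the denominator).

Step 1 — column means:
  mean(X_1) = (3 + 5 + 6 + 1 + 2 + 8) / 6 = 25/6 = 4.1667
  mean(X_2) = (7 + 5 + 5 + 5 + 4 + 3) / 6 = 29/6 = 4.8333

Step 2 — sample covariance S[i,j] = (1/(n-1)) · Σ_k (x_{k,i} - mean_i) · (x_{k,j} - mean_j), with n-1 = 5.
  S[X_1,X_1] = ((-1.1667)·(-1.1667) + (0.8333)·(0.8333) + (1.8333)·(1.8333) + (-3.1667)·(-3.1667) + (-2.1667)·(-2.1667) + (3.8333)·(3.8333)) / 5 = 34.8333/5 = 6.9667
  S[X_1,X_2] = ((-1.1667)·(2.1667) + (0.8333)·(0.1667) + (1.8333)·(0.1667) + (-3.1667)·(0.1667) + (-2.1667)·(-0.8333) + (3.8333)·(-1.8333)) / 5 = -7.8333/5 = -1.5667
  S[X_2,X_2] = ((2.1667)·(2.1667) + (0.1667)·(0.1667) + (0.1667)·(0.1667) + (0.1667)·(0.1667) + (-0.8333)·(-0.8333) + (-1.8333)·(-1.8333)) / 5 = 8.8333/5 = 1.7667

S is symmetric (S[j,i] = S[i,j]). Assembling:

S = [[6.9667, -1.5667],
 [-1.5667, 1.7667]]


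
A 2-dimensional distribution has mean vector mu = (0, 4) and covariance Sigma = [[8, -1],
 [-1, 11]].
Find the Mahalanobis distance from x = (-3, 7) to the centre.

Step 1 — centre the observation: (x - mu) = (-3, 3).

Step 2 — invert Sigma. det(Sigma) = 8·11 - (-1)² = 87.
  Sigma^{-1} = (1/det) · [[d, -b], [-b, a]] = [[0.1264, 0.0115],
 [0.0115, 0.092]].

Step 3 — form the quadratic (x - mu)^T · Sigma^{-1} · (x - mu):
  Sigma^{-1} · (x - mu) = (-0.3448, 0.2414).
  (x - mu)^T · [Sigma^{-1} · (x - mu)] = (-3)·(-0.3448) + (3)·(0.2414) = 1.7586.

Step 4 — take square root: d = √(1.7586) ≈ 1.3261.

d(x, mu) = √(1.7586) ≈ 1.3261


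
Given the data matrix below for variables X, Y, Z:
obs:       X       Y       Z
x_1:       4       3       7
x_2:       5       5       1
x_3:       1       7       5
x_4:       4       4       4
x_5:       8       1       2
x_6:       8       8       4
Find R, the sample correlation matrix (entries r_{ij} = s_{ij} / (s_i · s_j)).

Step 1 — column means:
  mean(X) = (4 + 5 + 1 + 4 + 8 + 8) / 6 = 30/6 = 5
  mean(Y) = (3 + 5 + 7 + 4 + 1 + 8) / 6 = 28/6 = 4.6667
  mean(Z) = (7 + 1 + 5 + 4 + 2 + 4) / 6 = 23/6 = 3.8333

Step 2 — sample variances and covariances s[i,j] = (1/(n-1)) · Σ_k (x_{k,i} - mean_i) · (x_{k,j} - mean_j), with n-1 = 5:
  s[X,X] = ((-1)·(-1) + (0)·(0) + (-4)·(-4) + (-1)·(-1) + (3)·(3) + (3)·(3)) / 5 = 36/5 = 7.2
  s[X,Y] = ((-1)·(-1.6667) + (0)·(0.3333) + (-4)·(2.3333) + (-1)·(-0.6667) + (3)·(-3.6667) + (3)·(3.3333)) / 5 = -8/5 = -1.6
  s[X,Z] = ((-1)·(3.1667) + (0)·(-2.8333) + (-4)·(1.1667) + (-1)·(0.1667) + (3)·(-1.8333) + (3)·(0.1667)) / 5 = -13/5 = -2.6
  s[Y,Y] = ((-1.6667)·(-1.6667) + (0.3333)·(0.3333) + (2.3333)·(2.3333) + (-0.6667)·(-0.6667) + (-3.6667)·(-3.6667) + (3.3333)·(3.3333)) / 5 = 33.3333/5 = 6.6667
  s[Y,Z] = ((-1.6667)·(3.1667) + (0.3333)·(-2.8333) + (2.3333)·(1.1667) + (-0.6667)·(0.1667) + (-3.6667)·(-1.8333) + (3.3333)·(0.1667)) / 5 = 3.6667/5 = 0.7333
  s[Z,Z] = ((3.1667)·(3.1667) + (-2.8333)·(-2.8333) + (1.1667)·(1.1667) + (0.1667)·(0.1667) + (-1.8333)·(-1.8333) + (0.1667)·(0.1667)) / 5 = 22.8333/5 = 4.5667
  Sample standard deviations s_i = √(s[i,i]):
  s(X) = √(7.2) = 2.6833
  s(Y) = √(6.6667) = 2.582
  s(Z) = √(4.5667) = 2.137

Step 3 — r_{ij} = s_{ij} / (s_i · s_j):
  r[X,X] = 1 (diagonal).
  r[X,Y] = -1.6 / (2.6833 · 2.582) = -1.6 / 6.9282 = -0.2309
  r[X,Z] = -2.6 / (2.6833 · 2.137) = -2.6 / 5.7341 = -0.4534
  r[Y,Y] = 1 (diagonal).
  r[Y,Z] = 0.7333 / (2.582 · 2.137) = 0.7333 / 5.5176 = 0.1329
  r[Z,Z] = 1 (diagonal).

R is symmetric with unit diagonal. Assembling:

R = [[1, -0.2309, -0.4534],
 [-0.2309, 1, 0.1329],
 [-0.4534, 0.1329, 1]]


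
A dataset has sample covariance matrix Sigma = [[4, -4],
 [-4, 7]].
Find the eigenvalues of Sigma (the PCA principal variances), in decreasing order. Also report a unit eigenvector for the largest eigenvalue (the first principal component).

Step 1 — characteristic polynomial of 2×2 Sigma:
  det(Sigma - λI) = λ² - trace · λ + det = 0.
  trace = 4 + 7 = 11, det = 4·7 - (-4)² = 12.
Step 2 — discriminant:
  Δ = trace² - 4·det = 121 - 48 = 73.
Step 3 — eigenvalues:
  λ = (trace ± √Δ)/2 = (11 ± 8.544)/2,
  λ_1 = 9.772,  λ_2 = 1.228.

Step 4 — unit eigenvector for λ_1: solve (Sigma - λ_1 I)v = 0. First row:
  (4 - 9.772)·v_x + (-4)·v_y = 0, i.e. (-5.772)·v_x + (-4)·v_y = 0,
  so v ∝ (b, λ_1 - a) = (-4, 5.772); multiply by -1 so the first entry is positive: u = (4, -5.772).
  ||u|| = √((4)² + (-5.772)²) = √(49.316) ≈ 7.0225,
  v_1 = u/||u|| ≈ (0.5696, -0.8219) (||v_1|| = 1).

λ_1 = 9.772,  λ_2 = 1.228;  v_1 ≈ (0.5696, -0.8219)


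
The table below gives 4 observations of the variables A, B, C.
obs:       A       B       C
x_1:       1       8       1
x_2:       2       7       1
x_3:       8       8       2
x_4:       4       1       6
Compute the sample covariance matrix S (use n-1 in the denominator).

Step 1 — column means:
  mean(A) = (1 + 2 + 8 + 4) / 4 = 15/4 = 3.75
  mean(B) = (8 + 7 + 8 + 1) / 4 = 24/4 = 6
  mean(C) = (1 + 1 + 2 + 6) / 4 = 10/4 = 2.5

Step 2 — sample covariance S[i,j] = (1/(n-1)) · Σ_k (x_{k,i} - mean_i) · (x_{k,j} - mean_j), with n-1 = 3.
  S[A,A] = ((-2.75)·(-2.75) + (-1.75)·(-1.75) + (4.25)·(4.25) + (0.25)·(0.25)) / 3 = 28.75/3 = 9.5833
  S[A,B] = ((-2.75)·(2) + (-1.75)·(1) + (4.25)·(2) + (0.25)·(-5)) / 3 = 0/3 = 0
  S[A,C] = ((-2.75)·(-1.5) + (-1.75)·(-1.5) + (4.25)·(-0.5) + (0.25)·(3.5)) / 3 = 5.5/3 = 1.8333
  S[B,B] = ((2)·(2) + (1)·(1) + (2)·(2) + (-5)·(-5)) / 3 = 34/3 = 11.3333
  S[B,C] = ((2)·(-1.5) + (1)·(-1.5) + (2)·(-0.5) + (-5)·(3.5)) / 3 = -23/3 = -7.6667
  S[C,C] = ((-1.5)·(-1.5) + (-1.5)·(-1.5) + (-0.5)·(-0.5) + (3.5)·(3.5)) / 3 = 17/3 = 5.6667

S is symmetric (S[j,i] = S[i,j]). Assembling:

S = [[9.5833, 0, 1.8333],
 [0, 11.3333, -7.6667],
 [1.8333, -7.6667, 5.6667]]


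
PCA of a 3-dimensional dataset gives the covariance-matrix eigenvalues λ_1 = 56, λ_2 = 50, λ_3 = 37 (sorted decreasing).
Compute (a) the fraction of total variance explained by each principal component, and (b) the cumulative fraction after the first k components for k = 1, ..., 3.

Step 1 — total variance = trace(Sigma) = Σ λ_i = 56 + 50 + 37 = 143.

Step 2 — fraction explained by component i = λ_i / Σ λ:
  PC1: 56/143 = 0.3916
  PC2: 50/143 = 0.3497
  PC3: 37/143 = 0.2587

Step 3 — cumulative fraction after k components = (λ_1 + ... + λ_k) / Σ λ:
  k = 1: 56/143 = 0.3916
  k = 2: (56 + 50)/143 = 106/143 = 0.7413
  k = 3: (56 + 50 + 37)/143 = 143/143 = 1

Summary (fraction, with percent):

explained: PC1 0.3916 (39.16%), PC2 0.3497 (34.97%), PC3 0.2587 (25.87%);  cumulative: 0.3916, 0.7413, 1


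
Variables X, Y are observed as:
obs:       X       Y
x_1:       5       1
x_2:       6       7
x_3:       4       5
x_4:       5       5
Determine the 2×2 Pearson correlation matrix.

Step 1 — column means:
  mean(X) = (5 + 6 + 4 + 5) / 4 = 20/4 = 5
  mean(Y) = (1 + 7 + 5 + 5) / 4 = 18/4 = 4.5

Step 2 — sample variances and covariances s[i,j] = (1/(n-1)) · Σ_k (x_{k,i} - mean_i) · (x_{k,j} - mean_j), with n-1 = 3:
  s[X,X] = ((0)·(0) + (1)·(1) + (-1)·(-1) + (0)·(0)) / 3 = 2/3 = 0.6667
  s[X,Y] = ((0)·(-3.5) + (1)·(2.5) + (-1)·(0.5) + (0)·(0.5)) / 3 = 2/3 = 0.6667
  s[Y,Y] = ((-3.5)·(-3.5) + (2.5)·(2.5) + (0.5)·(0.5) + (0.5)·(0.5)) / 3 = 19/3 = 6.3333
  Sample standard deviations s_i = √(s[i,i]):
  s(X) = √(0.6667) = 0.8165
  s(Y) = √(6.3333) = 2.5166

Step 3 — r_{ij} = s_{ij} / (s_i · s_j):
  r[X,X] = 1 (diagonal).
  r[X,Y] = 0.6667 / (0.8165 · 2.5166) = 0.6667 / 2.0548 = 0.3244
  r[Y,Y] = 1 (diagonal).

R is symmetric with unit diagonal. Assembling:

R = [[1, 0.3244],
 [0.3244, 1]]


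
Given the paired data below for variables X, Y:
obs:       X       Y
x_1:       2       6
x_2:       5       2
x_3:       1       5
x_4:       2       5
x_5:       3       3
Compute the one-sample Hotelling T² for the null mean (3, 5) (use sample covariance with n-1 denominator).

Step 1 — sample mean vector:
  mean(X) = (2 + 5 + 1 + 2 + 3) / 5 = 13/5 = 2.6
  mean(Y) = (6 + 2 + 5 + 5 + 3) / 5 = 21/5 = 4.2
  x̄ = (2.6, 4.2),  deviation x̄ - mu_0 = (2.6, 4.2) - (3, 5) = (-0.4, -0.8).

Step 2 — sample covariance matrix, S[i,j] = (1/(n-1)) · Σ_k (x_{k,i} - mean_i) · (x_{k,j} - mean_j), divisor n-1 = 4:
  S[X,X] = ((-0.6)·(-0.6) + (2.4)·(2.4) + (-1.6)·(-1.6) + (-0.6)·(-0.6) + (0.4)·(0.4)) / 4 = 9.2/4 = 2.3
  S[X,Y] = ((-0.6)·(1.8) + (2.4)·(-2.2) + (-1.6)·(0.8) + (-0.6)·(0.8) + (0.4)·(-1.2)) / 4 = -8.6/4 = -2.15
  S[Y,Y] = ((1.8)·(1.8) + (-2.2)·(-2.2) + (0.8)·(0.8) + (0.8)·(0.8) + (-1.2)·(-1.2)) / 4 = 10.8/4 = 2.7
  S = [[2.3, -2.15],
 [-2.15, 2.7]].

Step 3 — invert S. det(S) = 2.3·2.7 - (-2.15)² = 1.5875.
  S^{-1} = (1/det) · [[d, -b], [-b, a]] = [[1.7008, 1.3543],
 [1.3543, 1.4488]].

Step 4 — quadratic form (x̄ - mu_0)^T · S^{-1} · (x̄ - mu_0):
  S^{-1} · (x̄ - mu_0) = (-1.7638, -1.7008),
  (x̄ - mu_0)^T · [...] = (-0.4)·(-1.7638) + (-0.8)·(-1.7008) = 2.0661.

Step 5 — scale by n: T² = 5 · 2.0661 = 10.3307.

T² ≈ 10.3307


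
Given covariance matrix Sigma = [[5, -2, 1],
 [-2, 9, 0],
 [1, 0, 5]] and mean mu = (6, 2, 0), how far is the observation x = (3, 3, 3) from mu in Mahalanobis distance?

Step 1 — centre the observation: (x - mu) = (-3, 1, 3).

Step 2 — invert Sigma (cofactor / det for 3×3, or solve directly):
  Sigma^{-1} = [[0.2296, 0.051, -0.0459],
 [0.051, 0.1224, -0.0102],
 [-0.0459, -0.0102, 0.2092]].

Step 3 — form the quadratic (x - mu)^T · Sigma^{-1} · (x - mu):
  Sigma^{-1} · (x - mu) = (-0.7755, -0.0612, 0.7551).
  (x - mu)^T · [Sigma^{-1} · (x - mu)] = (-3)·(-0.7755) + (1)·(-0.0612) + (3)·(0.7551) = 4.5306.

Step 4 — take square root: d = √(4.5306) ≈ 2.1285.

d(x, mu) = √(4.5306) ≈ 2.1285


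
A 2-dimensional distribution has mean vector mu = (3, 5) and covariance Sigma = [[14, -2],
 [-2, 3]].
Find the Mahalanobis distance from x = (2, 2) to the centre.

Step 1 — centre the observation: (x - mu) = (-1, -3).

Step 2 — invert Sigma. det(Sigma) = 14·3 - (-2)² = 38.
  Sigma^{-1} = (1/det) · [[d, -b], [-b, a]] = [[0.0789, 0.0526],
 [0.0526, 0.3684]].

Step 3 — form the quadratic (x - mu)^T · Sigma^{-1} · (x - mu):
  Sigma^{-1} · (x - mu) = (-0.2368, -1.1579).
  (x - mu)^T · [Sigma^{-1} · (x - mu)] = (-1)·(-0.2368) + (-3)·(-1.1579) = 3.7105.

Step 4 — take square root: d = √(3.7105) ≈ 1.9263.

d(x, mu) = √(3.7105) ≈ 1.9263


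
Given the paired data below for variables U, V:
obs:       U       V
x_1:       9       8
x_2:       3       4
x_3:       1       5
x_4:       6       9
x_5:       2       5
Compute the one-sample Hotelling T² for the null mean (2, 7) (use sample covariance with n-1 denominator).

Step 1 — sample mean vector:
  mean(U) = (9 + 3 + 1 + 6 + 2) / 5 = 21/5 = 4.2
  mean(V) = (8 + 4 + 5 + 9 + 5) / 5 = 31/5 = 6.2
  x̄ = (4.2, 6.2),  deviation x̄ - mu_0 = (4.2, 6.2) - (2, 7) = (2.2, -0.8).

Step 2 — sample covariance matrix, S[i,j] = (1/(n-1)) · Σ_k (x_{k,i} - mean_i) · (x_{k,j} - mean_j), divisor n-1 = 4:
  S[U,U] = ((4.8)·(4.8) + (-1.2)·(-1.2) + (-3.2)·(-3.2) + (1.8)·(1.8) + (-2.2)·(-2.2)) / 4 = 42.8/4 = 10.7
  S[U,V] = ((4.8)·(1.8) + (-1.2)·(-2.2) + (-3.2)·(-1.2) + (1.8)·(2.8) + (-2.2)·(-1.2)) / 4 = 22.8/4 = 5.7
  S[V,V] = ((1.8)·(1.8) + (-2.2)·(-2.2) + (-1.2)·(-1.2) + (2.8)·(2.8) + (-1.2)·(-1.2)) / 4 = 18.8/4 = 4.7
  S = [[10.7, 5.7],
 [5.7, 4.7]].

Step 3 — invert S. det(S) = 10.7·4.7 - (5.7)² = 17.8.
  S^{-1} = (1/det) · [[d, -b], [-b, a]] = [[0.264, -0.3202],
 [-0.3202, 0.6011]].

Step 4 — quadratic form (x̄ - mu_0)^T · S^{-1} · (x̄ - mu_0):
  S^{-1} · (x̄ - mu_0) = (0.8371, -1.1854),
  (x̄ - mu_0)^T · [...] = (2.2)·(0.8371) + (-0.8)·(-1.1854) = 2.7899.

Step 5 — scale by n: T² = 5 · 2.7899 = 13.9494.

T² ≈ 13.9494


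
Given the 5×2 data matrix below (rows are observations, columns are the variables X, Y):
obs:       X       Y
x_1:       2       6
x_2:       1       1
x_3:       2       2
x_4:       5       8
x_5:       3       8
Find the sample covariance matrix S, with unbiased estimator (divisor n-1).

Step 1 — column means:
  mean(X) = (2 + 1 + 2 + 5 + 3) / 5 = 13/5 = 2.6
  mean(Y) = (6 + 1 + 2 + 8 + 8) / 5 = 25/5 = 5

Step 2 — sample covariance S[i,j] = (1/(n-1)) · Σ_k (x_{k,i} - mean_i) · (x_{k,j} - mean_j), with n-1 = 4.
  S[X,X] = ((-0.6)·(-0.6) + (-1.6)·(-1.6) + (-0.6)·(-0.6) + (2.4)·(2.4) + (0.4)·(0.4)) / 4 = 9.2/4 = 2.3
  S[X,Y] = ((-0.6)·(1) + (-1.6)·(-4) + (-0.6)·(-3) + (2.4)·(3) + (0.4)·(3)) / 4 = 16/4 = 4
  S[Y,Y] = ((1)·(1) + (-4)·(-4) + (-3)·(-3) + (3)·(3) + (3)·(3)) / 4 = 44/4 = 11

S is symmetric (S[j,i] = S[i,j]). Assembling:

S = [[2.3, 4],
 [4, 11]]


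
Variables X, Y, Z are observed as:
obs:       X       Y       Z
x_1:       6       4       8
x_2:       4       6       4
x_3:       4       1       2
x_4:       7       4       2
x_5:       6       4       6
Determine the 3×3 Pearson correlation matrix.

Step 1 — column means:
  mean(X) = (6 + 4 + 4 + 7 + 6) / 5 = 27/5 = 5.4
  mean(Y) = (4 + 6 + 1 + 4 + 4) / 5 = 19/5 = 3.8
  mean(Z) = (8 + 4 + 2 + 2 + 6) / 5 = 22/5 = 4.4

Step 2 — sample variances and covariances s[i,j] = (1/(n-1)) · Σ_k (x_{k,i} - mean_i) · (x_{k,j} - mean_j), with n-1 = 4:
  s[X,X] = ((0.6)·(0.6) + (-1.4)·(-1.4) + (-1.4)·(-1.4) + (1.6)·(1.6) + (0.6)·(0.6)) / 4 = 7.2/4 = 1.8
  s[X,Y] = ((0.6)·(0.2) + (-1.4)·(2.2) + (-1.4)·(-2.8) + (1.6)·(0.2) + (0.6)·(0.2)) / 4 = 1.4/4 = 0.35
  s[X,Z] = ((0.6)·(3.6) + (-1.4)·(-0.4) + (-1.4)·(-2.4) + (1.6)·(-2.4) + (0.6)·(1.6)) / 4 = 3.2/4 = 0.8
  s[Y,Y] = ((0.2)·(0.2) + (2.2)·(2.2) + (-2.8)·(-2.8) + (0.2)·(0.2) + (0.2)·(0.2)) / 4 = 12.8/4 = 3.2
  s[Y,Z] = ((0.2)·(3.6) + (2.2)·(-0.4) + (-2.8)·(-2.4) + (0.2)·(-2.4) + (0.2)·(1.6)) / 4 = 6.4/4 = 1.6
  s[Z,Z] = ((3.6)·(3.6) + (-0.4)·(-0.4) + (-2.4)·(-2.4) + (-2.4)·(-2.4) + (1.6)·(1.6)) / 4 = 27.2/4 = 6.8
  Sample standard deviations s_i = √(s[i,i]):
  s(X) = √(1.8) = 1.3416
  s(Y) = √(3.2) = 1.7889
  s(Z) = √(6.8) = 2.6077

Step 3 — r_{ij} = s_{ij} / (s_i · s_j):
  r[X,X] = 1 (diagonal).
  r[X,Y] = 0.35 / (1.3416 · 1.7889) = 0.35 / 2.4 = 0.1458
  r[X,Z] = 0.8 / (1.3416 · 2.6077) = 0.8 / 3.4986 = 0.2287
  r[Y,Y] = 1 (diagonal).
  r[Y,Z] = 1.6 / (1.7889 · 2.6077) = 1.6 / 4.6648 = 0.343
  r[Z,Z] = 1 (diagonal).

R is symmetric with unit diagonal. Assembling:

R = [[1, 0.1458, 0.2287],
 [0.1458, 1, 0.343],
 [0.2287, 0.343, 1]]
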